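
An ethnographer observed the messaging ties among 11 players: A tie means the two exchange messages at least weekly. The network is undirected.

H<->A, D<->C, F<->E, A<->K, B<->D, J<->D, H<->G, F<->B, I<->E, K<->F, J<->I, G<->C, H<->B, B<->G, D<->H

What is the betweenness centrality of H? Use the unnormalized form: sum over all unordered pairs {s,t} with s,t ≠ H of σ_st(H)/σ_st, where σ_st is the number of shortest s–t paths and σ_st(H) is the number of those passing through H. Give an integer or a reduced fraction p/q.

Pairs whose geodesics pass through H — A–B: 1; A–G: 1; A–C: 2/2; A–D: 1; A–J: 1; A–I: 1/2; G–D: 1/3; G–J: 1/3; G–I: 1/4; G–K: 1/2; C–K: 2/4; D–K: 1/2; J–K: 1/3.
All other pairs contribute 0.
Summing the contributions gives betweenness(H) = 33/4.

33/4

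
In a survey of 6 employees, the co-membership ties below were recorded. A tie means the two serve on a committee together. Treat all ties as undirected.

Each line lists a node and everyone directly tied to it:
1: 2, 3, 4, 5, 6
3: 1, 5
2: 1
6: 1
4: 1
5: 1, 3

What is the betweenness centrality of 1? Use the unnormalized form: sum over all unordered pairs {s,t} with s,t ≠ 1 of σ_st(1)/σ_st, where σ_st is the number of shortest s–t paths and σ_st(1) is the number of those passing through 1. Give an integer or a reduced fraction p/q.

Pairs whose geodesics pass through 1 — 4–6: 1; 4–3: 1; 4–5: 1; 4–2: 1; 6–3: 1; 6–5: 1; 6–2: 1; 3–2: 1; 5–2: 1.
All other pairs contribute 0.
Summing the contributions gives betweenness(1) = 9.

9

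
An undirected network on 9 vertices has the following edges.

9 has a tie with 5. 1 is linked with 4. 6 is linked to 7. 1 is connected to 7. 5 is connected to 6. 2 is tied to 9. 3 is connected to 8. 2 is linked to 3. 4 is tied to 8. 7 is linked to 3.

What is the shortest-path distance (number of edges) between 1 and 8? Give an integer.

One shortest route is 1 – 4 – 8, which uses 2 edges, and 1 and 8 are not directly tied, so nothing shorter exists. So d(1,8) = 2.

2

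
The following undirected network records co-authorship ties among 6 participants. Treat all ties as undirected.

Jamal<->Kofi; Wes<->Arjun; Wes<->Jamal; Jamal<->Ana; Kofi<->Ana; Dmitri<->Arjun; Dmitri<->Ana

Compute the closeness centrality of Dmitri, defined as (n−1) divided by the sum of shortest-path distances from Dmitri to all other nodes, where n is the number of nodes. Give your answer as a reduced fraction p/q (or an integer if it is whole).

5/8

Distances from Dmitri: Ana:1, Arjun:1, Jamal:2, Kofi:2, Wes:2. Sum = 8.
n = 6, so closeness = 5/8.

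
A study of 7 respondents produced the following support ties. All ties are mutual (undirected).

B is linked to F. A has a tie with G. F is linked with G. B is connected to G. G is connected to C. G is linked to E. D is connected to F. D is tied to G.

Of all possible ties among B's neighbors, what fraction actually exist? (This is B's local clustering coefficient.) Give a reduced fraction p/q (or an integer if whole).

1

B's neighbors: F and G (k = 2).
Possible neighbor pairs: C(2,2) = 1. Edges among them: F–G → e = 1.
Clustering(B) = 1/1.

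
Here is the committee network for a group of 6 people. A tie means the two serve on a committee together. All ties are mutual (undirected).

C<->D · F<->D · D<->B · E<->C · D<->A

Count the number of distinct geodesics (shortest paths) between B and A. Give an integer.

1

The shortest distance is 2, and the only length-2 path is B–D–A. So there is exactly 1 shortest path.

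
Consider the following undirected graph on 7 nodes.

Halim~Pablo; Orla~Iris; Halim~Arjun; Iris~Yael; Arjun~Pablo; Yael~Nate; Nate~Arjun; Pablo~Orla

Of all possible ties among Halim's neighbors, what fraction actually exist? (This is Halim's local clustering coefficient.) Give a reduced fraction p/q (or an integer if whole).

Halim's neighbors: Arjun and Pablo (k = 2).
Possible neighbor pairs: C(2,2) = 1. Edges among them: Arjun–Pablo → e = 1.
Clustering(Halim) = 1/1.

1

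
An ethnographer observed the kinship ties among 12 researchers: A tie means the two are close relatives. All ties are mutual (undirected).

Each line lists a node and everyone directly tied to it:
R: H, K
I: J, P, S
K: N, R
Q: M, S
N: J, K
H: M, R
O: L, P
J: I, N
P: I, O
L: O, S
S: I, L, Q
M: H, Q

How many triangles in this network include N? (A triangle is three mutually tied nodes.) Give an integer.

0

N's neighbors are J and K, but none of them are tied to each other, so no triangle contains N.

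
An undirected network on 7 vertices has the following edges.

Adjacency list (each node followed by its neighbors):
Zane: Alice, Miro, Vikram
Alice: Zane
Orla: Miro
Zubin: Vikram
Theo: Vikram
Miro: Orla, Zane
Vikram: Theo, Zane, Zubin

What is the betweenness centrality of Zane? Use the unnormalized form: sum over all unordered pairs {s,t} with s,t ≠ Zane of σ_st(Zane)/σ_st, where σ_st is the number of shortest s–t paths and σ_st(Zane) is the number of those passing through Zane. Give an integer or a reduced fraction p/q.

Pairs whose geodesics pass through Zane — Alice–Theo: 1; Alice–Vikram: 1; Alice–Miro: 1; Alice–Zubin: 1; Alice–Orla: 1; Theo–Miro: 1; Theo–Orla: 1; Vikram–Miro: 1; Vikram–Orla: 1; Miro–Zubin: 1; Zubin–Orla: 1.
All other pairs contribute 0.
Summing the contributions gives betweenness(Zane) = 11.

11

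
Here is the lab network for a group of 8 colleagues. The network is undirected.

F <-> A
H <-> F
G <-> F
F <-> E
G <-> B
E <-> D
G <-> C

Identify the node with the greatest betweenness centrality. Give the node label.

F

Unnormalized betweenness of each node: A:0, B:0, C:0, D:0, E:6, F:17, G:11, H:0.
F has the largest value, 17, making it the main broker — the node through which the most shortest paths run.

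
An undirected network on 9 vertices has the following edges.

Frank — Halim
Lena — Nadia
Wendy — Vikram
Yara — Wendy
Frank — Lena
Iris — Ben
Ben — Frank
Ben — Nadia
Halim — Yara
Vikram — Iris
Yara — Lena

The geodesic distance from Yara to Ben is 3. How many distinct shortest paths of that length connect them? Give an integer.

3

The shortest distance is 3. The length-3 paths are: Yara–Lena–Nadia–Ben; Yara–Lena–Frank–Ben; Yara–Halim–Frank–Ben.
That gives 3 distinct shortest paths.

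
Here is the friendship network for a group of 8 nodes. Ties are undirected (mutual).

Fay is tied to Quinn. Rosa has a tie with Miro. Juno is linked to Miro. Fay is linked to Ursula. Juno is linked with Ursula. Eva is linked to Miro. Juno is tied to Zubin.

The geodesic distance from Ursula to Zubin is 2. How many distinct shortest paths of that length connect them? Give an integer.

1

The shortest distance is 2, and the only length-2 path is Ursula–Juno–Zubin. So there is exactly 1 shortest path.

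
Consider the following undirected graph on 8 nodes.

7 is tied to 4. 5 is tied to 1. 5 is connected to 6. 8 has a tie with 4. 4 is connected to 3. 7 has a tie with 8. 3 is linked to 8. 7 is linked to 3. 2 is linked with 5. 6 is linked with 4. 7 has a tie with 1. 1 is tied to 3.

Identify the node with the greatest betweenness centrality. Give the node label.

5

Unnormalized betweenness of each node: 1:16/3, 2:0, 3:5/3, 4:11/3, 5:7, 6:8/3, 7:5/3, 8:0.
5 has the largest value, 7, making it the main broker — the node through which the most shortest paths run.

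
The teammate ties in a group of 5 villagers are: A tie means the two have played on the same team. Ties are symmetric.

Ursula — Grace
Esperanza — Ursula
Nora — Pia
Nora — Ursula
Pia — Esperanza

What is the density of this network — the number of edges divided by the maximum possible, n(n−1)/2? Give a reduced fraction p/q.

There are 5 edges and 5 nodes, so the maximum possible is C(5,2) = 10.
Density = 5/10 = 1/2.

1/2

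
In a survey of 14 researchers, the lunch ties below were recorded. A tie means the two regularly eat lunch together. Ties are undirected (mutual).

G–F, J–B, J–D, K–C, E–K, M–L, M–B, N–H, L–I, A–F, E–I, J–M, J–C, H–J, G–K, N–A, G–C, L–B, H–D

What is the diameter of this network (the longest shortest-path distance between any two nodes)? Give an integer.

Eccentricity of each node (its greatest distance to any other): A:5, B:4, C:3, D:4, E:5, F:5, G:4, H:4, I:5, J:3, K:4, L:5, M:4, N:5.
The maximum eccentricity is 5, realized for instance by the pair E–N via E – K – G – F – A – N. So the diameter is 5.

5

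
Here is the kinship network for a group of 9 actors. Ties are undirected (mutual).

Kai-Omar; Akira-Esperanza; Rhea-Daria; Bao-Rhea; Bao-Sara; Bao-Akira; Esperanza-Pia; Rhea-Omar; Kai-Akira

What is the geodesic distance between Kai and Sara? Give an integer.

3

One shortest route is Kai – Akira – Bao – Sara, which uses 3 edges, and at distance 2 from Kai we only reach {Bao, Esperanza, Rhea}, which does not include Sara. So d(Kai,Sara) = 3.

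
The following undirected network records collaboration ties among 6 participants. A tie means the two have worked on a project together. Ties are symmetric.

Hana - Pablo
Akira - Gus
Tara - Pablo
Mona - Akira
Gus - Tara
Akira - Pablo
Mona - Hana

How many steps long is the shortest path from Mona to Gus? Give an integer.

2

One shortest route is Mona – Akira – Gus, which uses 2 edges, and Mona and Gus are not directly tied, so nothing shorter exists. So d(Mona,Gus) = 2.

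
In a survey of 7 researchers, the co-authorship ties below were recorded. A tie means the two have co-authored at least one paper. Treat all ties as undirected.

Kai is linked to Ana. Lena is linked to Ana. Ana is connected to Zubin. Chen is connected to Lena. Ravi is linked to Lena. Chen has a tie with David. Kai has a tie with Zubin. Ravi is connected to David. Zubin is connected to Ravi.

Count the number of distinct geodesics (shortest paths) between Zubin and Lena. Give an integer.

The shortest distance is 2. The length-2 paths are: Zubin–Ravi–Lena; Zubin–Ana–Lena.
That gives 2 distinct shortest paths.

2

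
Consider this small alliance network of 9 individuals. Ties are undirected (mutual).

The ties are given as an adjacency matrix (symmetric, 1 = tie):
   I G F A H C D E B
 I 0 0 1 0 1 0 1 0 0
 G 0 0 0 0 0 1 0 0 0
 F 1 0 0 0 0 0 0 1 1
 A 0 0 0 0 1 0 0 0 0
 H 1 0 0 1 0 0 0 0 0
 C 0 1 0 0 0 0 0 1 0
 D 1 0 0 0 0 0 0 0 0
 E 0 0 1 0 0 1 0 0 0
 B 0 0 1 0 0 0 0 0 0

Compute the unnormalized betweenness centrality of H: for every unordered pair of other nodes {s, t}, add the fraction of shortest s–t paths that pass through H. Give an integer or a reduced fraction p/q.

7

Pairs whose geodesics pass through H — I–A: 1; G–A: 1; F–A: 1; A–C: 1; A–D: 1; A–E: 1; A–B: 1.
All other pairs contribute 0.
Summing the contributions gives betweenness(H) = 7.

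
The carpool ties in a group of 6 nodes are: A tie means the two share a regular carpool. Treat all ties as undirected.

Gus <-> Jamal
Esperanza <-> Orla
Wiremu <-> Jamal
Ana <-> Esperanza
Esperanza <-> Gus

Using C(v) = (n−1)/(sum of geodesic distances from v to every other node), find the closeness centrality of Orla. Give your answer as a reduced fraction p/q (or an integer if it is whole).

5/12

Distances from Orla: Ana:2, Esperanza:1, Gus:2, Jamal:3, Wiremu:4. Sum = 12.
n = 6, so closeness = 5/12.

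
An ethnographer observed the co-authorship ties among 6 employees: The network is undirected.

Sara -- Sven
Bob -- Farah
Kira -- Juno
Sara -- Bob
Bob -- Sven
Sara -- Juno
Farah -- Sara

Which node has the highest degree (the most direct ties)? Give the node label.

Sara

Degrees — Bob:3, Farah:2, Juno:2, Kira:1, Sara:4, Sven:2.
The maximum is 4, attained only by Sara.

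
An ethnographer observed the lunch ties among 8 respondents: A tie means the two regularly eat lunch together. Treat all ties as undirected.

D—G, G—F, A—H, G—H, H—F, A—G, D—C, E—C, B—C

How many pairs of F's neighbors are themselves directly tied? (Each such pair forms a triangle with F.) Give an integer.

1

F's neighbors: G and H.
Neighbor pairs that are themselves tied: F–G–H. Each forms one triangle with F, for 1 in total.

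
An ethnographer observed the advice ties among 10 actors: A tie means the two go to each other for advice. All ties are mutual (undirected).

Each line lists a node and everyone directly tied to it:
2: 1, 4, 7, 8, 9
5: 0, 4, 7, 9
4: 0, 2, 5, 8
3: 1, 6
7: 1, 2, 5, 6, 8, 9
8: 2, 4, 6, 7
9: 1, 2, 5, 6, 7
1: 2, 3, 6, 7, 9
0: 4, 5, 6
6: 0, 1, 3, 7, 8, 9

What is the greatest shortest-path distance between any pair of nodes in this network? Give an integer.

Eccentricity of each node (its greatest distance to any other): 0:2, 1:2, 2:2, 3:3, 4:3, 5:3, 6:2, 7:2, 8:2, 9:2.
The maximum eccentricity is 3, realized for instance by the pair 4–3 via 4 – 0 – 6 – 3. So the diameter is 3.

3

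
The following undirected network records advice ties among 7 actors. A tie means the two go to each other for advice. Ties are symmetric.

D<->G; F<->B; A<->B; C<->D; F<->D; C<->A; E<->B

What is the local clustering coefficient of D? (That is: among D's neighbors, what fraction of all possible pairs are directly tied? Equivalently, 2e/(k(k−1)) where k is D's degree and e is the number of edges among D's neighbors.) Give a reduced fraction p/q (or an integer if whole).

0

D's neighbors: C, F, and G (k = 3).
Possible neighbor pairs: C(3,2) = 3. Edges among them: none → e = 0.
Clustering(D) = 0/3 = 0.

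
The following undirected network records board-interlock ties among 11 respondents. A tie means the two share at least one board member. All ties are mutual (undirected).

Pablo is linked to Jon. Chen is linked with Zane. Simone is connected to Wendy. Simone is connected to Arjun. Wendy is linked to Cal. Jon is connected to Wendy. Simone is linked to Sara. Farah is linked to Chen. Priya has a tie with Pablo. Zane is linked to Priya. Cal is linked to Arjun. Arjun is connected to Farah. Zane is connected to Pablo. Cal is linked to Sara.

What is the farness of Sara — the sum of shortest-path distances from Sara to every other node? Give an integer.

Distances from Sara: Arjun:2, Cal:1, Chen:4, Farah:3, Jon:3, Pablo:4, Priya:5, Simone:1, Wendy:2, Zane:5.
Sum = 2 + 1 + 4 + 3 + 3 + 4 + 5 + 1 + 2 + 5 = 30.

30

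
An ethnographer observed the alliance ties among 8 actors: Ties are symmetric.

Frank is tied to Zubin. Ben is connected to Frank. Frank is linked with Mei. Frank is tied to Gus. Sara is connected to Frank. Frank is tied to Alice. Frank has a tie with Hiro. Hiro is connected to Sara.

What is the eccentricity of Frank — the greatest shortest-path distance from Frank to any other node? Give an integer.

1

Distances from Frank: Alice:1, Ben:1, Gus:1, Hiro:1, Mei:1, Sara:1, Zubin:1.
The largest is 1 (to Ben, Gus, Alice, Zubin, Mei, Hiro, and Sara), so the eccentricity of Frank is 1.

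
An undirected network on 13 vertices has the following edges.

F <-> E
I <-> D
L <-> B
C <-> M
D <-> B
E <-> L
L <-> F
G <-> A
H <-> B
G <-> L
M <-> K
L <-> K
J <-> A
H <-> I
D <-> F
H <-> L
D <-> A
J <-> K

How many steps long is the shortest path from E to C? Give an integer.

4

One shortest route is E – L – K – M – C, which uses 4 edges, and at distance 3 from E we only reach {A, I, J, M}, which does not include C. So d(E,C) = 4.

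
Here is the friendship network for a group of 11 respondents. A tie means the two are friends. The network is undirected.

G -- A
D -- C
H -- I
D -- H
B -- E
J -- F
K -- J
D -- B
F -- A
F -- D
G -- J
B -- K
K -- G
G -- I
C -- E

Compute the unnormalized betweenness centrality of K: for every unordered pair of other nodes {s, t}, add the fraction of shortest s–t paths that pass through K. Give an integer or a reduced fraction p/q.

379/60

Pairs whose geodesics pass through K — A–E: 1/3; A–B: 1/2; G–D: 1/4; G–C: 2/5; G–E: 1; G–B: 1; I–E: 1/3; I–B: 1/2; E–J: 1; B–J: 1.
All other pairs contribute 0.
Summing the contributions gives betweenness(K) = 379/60.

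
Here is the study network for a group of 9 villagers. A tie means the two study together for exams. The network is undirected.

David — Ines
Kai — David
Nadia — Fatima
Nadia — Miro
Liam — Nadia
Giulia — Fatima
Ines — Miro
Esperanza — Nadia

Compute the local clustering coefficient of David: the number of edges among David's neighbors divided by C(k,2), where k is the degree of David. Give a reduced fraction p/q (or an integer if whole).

David's neighbors: Ines and Kai (k = 2).
Possible neighbor pairs: C(2,2) = 1. Edges among them: none → e = 0.
Clustering(David) = 0/1.

0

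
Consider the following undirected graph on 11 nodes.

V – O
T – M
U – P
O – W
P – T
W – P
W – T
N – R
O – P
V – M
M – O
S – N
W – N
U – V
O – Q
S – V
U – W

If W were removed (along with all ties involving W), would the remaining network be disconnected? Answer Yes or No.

Even without W, every remaining node can still reach every other (the residual graph is connected), so W is not a cut vertex.

No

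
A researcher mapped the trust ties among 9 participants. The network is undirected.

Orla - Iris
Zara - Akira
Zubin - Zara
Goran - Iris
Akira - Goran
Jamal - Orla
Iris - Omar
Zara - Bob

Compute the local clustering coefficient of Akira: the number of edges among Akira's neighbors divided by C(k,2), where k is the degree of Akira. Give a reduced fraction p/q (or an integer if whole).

Akira's neighbors: Goran and Zara (k = 2).
Possible neighbor pairs: C(2,2) = 1. Edges among them: none → e = 0.
Clustering(Akira) = 0/1.

0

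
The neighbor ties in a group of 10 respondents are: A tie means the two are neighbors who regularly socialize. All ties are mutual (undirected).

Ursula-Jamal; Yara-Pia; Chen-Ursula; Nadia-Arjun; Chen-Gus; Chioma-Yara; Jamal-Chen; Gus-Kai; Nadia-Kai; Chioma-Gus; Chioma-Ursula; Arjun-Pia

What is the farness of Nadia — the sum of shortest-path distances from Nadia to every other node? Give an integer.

Distances from Nadia: Arjun:1, Chen:3, Chioma:3, Gus:2, Jamal:4, Kai:1, Pia:2, Ursula:4, Yara:3.
Sum = 1 + 3 + 3 + 2 + 4 + 1 + 2 + 4 + 3 = 23.

23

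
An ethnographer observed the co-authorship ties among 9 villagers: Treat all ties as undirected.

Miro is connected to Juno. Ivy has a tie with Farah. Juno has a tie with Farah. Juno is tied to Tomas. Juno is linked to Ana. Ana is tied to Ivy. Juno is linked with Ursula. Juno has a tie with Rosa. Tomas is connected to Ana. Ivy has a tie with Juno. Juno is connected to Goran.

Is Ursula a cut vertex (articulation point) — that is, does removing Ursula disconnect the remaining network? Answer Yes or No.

Even without Ursula, every remaining node can still reach every other (the residual graph is connected), so Ursula is not a cut vertex.

No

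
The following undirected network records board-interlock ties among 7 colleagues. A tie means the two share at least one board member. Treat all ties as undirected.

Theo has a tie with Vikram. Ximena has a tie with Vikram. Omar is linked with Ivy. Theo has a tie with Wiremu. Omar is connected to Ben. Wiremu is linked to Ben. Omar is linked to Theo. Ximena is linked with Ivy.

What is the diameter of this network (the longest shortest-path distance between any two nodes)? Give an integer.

3

Eccentricity of each node (its greatest distance to any other): Ben:3, Ivy:3, Omar:2, Theo:2, Vikram:3, Wiremu:3, Ximena:3.
The maximum eccentricity is 3, realized for instance by the pair Wiremu–Ivy via Wiremu – Ben – Omar – Ivy. So the diameter is 3.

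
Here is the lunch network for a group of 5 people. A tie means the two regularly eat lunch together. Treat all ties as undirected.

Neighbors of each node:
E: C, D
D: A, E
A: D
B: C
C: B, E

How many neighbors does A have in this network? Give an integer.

1

A is directly tied to D. That is 1 neighbor, so the degree of A is 1.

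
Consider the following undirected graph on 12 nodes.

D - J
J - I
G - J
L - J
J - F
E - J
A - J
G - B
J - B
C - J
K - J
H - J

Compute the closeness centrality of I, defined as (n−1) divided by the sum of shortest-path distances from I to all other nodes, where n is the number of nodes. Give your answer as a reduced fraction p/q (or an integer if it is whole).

11/21

Distances from I: A:2, B:2, C:2, D:2, E:2, F:2, G:2, H:2, J:1, K:2, L:2. Sum = 21.
n = 12, so closeness = 11/21.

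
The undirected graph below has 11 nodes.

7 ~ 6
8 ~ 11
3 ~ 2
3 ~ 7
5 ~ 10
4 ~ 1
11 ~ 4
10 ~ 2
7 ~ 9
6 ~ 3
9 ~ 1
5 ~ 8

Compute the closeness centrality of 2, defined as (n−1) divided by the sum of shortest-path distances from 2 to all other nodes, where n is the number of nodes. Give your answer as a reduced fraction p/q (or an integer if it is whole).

10/27

Distances from 2: 1:4, 3:1, 4:5, 5:2, 6:2, 7:2, 8:3, 9:3, 10:1, 11:4. Sum = 27.
n = 11, so closeness = 10/27.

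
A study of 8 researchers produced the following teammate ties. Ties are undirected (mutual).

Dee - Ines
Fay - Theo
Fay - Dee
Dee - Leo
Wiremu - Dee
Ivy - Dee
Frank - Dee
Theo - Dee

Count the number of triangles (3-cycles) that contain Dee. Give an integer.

1

Dee's neighbors: Fay, Frank, Ines, Ivy, Leo, Theo, and Wiremu.
Neighbor pairs that are themselves tied: Dee–Fay–Theo. Each forms one triangle with Dee, for 1 in total.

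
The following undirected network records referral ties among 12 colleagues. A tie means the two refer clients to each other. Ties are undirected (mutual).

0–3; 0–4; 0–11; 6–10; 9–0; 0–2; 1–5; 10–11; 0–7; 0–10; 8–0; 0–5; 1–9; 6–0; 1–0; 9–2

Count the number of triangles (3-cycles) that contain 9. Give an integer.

9's neighbors: 0, 1, and 2.
Neighbor pairs that are themselves tied: 9–0–1; 9–0–2. Each forms one triangle with 9, for 2 in total.

2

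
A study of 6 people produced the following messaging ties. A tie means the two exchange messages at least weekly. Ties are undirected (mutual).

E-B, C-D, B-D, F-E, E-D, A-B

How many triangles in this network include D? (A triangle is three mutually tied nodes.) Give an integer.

D's neighbors: B, C, and E.
Neighbor pairs that are themselves tied: D–B–E. Each forms one triangle with D, for 1 in total.

1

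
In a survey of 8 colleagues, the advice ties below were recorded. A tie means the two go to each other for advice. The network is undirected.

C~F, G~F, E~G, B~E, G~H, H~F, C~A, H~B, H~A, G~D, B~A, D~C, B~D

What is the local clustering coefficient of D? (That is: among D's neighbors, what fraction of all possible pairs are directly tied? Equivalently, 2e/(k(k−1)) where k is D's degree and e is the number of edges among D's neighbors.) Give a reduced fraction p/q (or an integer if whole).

D's neighbors: B, C, and G (k = 3).
Possible neighbor pairs: C(3,2) = 3. Edges among them: none → e = 0.
Clustering(D) = 0/3 = 0.

0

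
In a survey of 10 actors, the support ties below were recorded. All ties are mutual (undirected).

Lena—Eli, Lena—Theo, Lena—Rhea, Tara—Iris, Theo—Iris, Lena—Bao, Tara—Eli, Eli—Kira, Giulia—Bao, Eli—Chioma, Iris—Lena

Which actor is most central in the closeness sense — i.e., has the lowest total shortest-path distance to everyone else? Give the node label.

Farness (sum of distances to all others) for each node — Bao:19, Chioma:23, Eli:15, Giulia:27, Iris:18, Kira:23, Lena:13, Rhea:21, Tara:20, Theo:19.
The smallest farness is 13, for Lena, so Lena has the highest closeness.

Lena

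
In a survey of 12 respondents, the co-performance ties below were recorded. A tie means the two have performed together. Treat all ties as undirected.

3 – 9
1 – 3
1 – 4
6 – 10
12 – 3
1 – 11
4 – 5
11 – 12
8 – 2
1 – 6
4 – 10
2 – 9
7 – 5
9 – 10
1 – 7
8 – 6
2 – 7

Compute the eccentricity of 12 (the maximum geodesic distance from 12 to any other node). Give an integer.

4

Distances from 12: 1:2, 2:3, 3:1, 4:3, 5:4, 6:3, 7:3, 8:4, 9:2, 10:3, 11:1.
The largest is 4 (to 8 and 5), so the eccentricity of 12 is 4.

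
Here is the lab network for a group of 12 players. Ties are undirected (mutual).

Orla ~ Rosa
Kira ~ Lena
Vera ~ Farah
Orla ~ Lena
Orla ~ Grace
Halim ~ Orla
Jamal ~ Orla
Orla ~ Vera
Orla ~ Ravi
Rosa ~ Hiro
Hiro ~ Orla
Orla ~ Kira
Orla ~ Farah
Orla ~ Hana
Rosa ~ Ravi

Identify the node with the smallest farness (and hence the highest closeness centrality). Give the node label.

Orla

Farness (sum of distances to all others) for each node — Farah:20, Grace:21, Halim:21, Hana:21, Hiro:20, Jamal:21, Kira:20, Lena:20, Orla:11, Ravi:20, Rosa:19, Vera:20.
The smallest farness is 11, for Orla, so Orla has the highest closeness.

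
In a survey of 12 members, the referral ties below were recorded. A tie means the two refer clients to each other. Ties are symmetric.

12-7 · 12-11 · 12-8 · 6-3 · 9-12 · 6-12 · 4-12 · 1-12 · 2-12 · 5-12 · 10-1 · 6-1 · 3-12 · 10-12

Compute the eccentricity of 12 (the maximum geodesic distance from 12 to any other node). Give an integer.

1

Distances from 12: 1:1, 2:1, 3:1, 4:1, 5:1, 6:1, 7:1, 8:1, 9:1, 10:1, 11:1.
The largest is 1 (to 1, 3, 10, 7, 4, 9, 5, 2, 8, 6, and 11), so the eccentricity of 12 is 1.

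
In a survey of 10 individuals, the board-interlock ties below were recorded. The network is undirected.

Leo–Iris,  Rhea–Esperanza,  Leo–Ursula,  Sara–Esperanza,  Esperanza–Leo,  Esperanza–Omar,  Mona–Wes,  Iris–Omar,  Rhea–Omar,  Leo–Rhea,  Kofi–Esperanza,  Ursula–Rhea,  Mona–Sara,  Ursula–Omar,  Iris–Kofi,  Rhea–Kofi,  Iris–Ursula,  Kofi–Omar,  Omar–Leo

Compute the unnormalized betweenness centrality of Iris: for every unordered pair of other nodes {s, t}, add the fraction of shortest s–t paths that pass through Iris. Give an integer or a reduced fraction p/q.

Pairs whose geodesics pass through Iris — Leo–Kofi: 1/4; Ursula–Kofi: 1/3.
All other pairs contribute 0.
Summing the contributions gives betweenness(Iris) = 7/12.

7/12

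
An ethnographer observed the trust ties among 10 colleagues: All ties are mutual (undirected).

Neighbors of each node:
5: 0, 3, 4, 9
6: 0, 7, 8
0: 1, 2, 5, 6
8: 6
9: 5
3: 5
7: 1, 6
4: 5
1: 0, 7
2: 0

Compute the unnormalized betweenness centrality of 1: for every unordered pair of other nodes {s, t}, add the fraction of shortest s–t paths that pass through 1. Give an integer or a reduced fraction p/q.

Pairs whose geodesics pass through 1 — 9–7: 1/2; 0–7: 1/2; 4–7: 1/2; 3–7: 1/2; 5–7: 1/2; 2–7: 1/2.
All other pairs contribute 0.
Summing the contributions gives betweenness(1) = 3.

3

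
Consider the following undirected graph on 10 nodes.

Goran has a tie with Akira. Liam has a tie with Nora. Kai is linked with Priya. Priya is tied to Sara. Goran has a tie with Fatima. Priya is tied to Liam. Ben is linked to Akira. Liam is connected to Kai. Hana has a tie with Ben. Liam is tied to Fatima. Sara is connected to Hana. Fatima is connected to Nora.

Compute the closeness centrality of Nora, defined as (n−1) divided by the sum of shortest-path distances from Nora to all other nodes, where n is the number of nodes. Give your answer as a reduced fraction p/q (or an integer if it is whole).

9/22

Distances from Nora: Akira:3, Ben:4, Fatima:1, Goran:2, Hana:4, Kai:2, Liam:1, Priya:2, Sara:3. Sum = 22.
n = 10, so closeness = 9/22.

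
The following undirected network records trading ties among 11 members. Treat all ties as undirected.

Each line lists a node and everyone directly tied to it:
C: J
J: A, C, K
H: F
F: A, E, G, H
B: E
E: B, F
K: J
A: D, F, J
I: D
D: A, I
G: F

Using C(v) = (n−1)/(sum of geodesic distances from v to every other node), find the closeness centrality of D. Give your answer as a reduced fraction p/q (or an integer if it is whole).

2/5

Distances from D: A:1, B:4, C:3, E:3, F:2, G:3, H:3, I:1, J:2, K:3. Sum = 25.
n = 11, so closeness = 10/25 = 2/5.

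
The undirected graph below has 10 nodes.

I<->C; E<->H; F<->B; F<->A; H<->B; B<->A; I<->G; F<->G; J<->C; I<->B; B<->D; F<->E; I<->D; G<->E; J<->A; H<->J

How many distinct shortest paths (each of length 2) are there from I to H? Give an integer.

The shortest distance is 2, and the only length-2 path is I–B–H. So there is exactly 1 shortest path.

1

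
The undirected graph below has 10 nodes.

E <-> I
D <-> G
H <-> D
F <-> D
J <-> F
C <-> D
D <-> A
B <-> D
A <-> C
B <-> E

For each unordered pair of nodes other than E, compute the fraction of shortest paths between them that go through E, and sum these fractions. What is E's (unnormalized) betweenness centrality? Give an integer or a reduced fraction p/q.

8

Pairs whose geodesics pass through E — H–I: 1; D–I: 1; J–I: 1; I–C: 1; I–A: 1; I–B: 1; I–F: 1; I–G: 1.
All other pairs contribute 0.
Summing the contributions gives betweenness(E) = 8.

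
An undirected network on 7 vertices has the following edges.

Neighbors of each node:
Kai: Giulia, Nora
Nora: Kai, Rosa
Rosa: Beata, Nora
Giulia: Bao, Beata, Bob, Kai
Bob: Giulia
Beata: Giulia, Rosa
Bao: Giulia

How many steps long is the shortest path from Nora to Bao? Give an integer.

One shortest route is Nora – Kai – Giulia – Bao, which uses 3 edges, and at distance 2 from Nora we only reach {Beata, Giulia}, which does not include Bao. So d(Nora,Bao) = 3.

3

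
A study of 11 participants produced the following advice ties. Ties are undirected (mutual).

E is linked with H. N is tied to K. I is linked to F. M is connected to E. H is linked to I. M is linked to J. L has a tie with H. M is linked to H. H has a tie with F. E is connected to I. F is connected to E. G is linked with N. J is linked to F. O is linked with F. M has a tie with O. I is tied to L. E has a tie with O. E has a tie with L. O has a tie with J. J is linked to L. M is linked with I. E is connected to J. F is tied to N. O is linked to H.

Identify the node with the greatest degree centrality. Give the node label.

E

Degrees — E:7, F:6, G:1, H:6, I:5, J:5, K:1, L:4, M:5, N:3, O:5.
The maximum is 7, attained only by E.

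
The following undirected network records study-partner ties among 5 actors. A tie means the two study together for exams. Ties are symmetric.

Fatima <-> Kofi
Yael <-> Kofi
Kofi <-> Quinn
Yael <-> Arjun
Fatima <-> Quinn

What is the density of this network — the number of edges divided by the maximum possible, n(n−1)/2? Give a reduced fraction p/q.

There are 5 edges and 5 nodes, so the maximum possible is C(5,2) = 10.
Density = 5/10 = 1/2.

1/2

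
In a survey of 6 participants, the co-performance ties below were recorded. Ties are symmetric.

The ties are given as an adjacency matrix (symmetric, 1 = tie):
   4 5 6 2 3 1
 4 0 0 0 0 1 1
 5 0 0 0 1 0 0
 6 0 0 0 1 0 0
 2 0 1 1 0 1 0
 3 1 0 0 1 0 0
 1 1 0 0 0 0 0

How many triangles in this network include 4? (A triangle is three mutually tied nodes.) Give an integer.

0

4's neighbors are 1 and 3, but none of them are tied to each other, so no triangle contains 4.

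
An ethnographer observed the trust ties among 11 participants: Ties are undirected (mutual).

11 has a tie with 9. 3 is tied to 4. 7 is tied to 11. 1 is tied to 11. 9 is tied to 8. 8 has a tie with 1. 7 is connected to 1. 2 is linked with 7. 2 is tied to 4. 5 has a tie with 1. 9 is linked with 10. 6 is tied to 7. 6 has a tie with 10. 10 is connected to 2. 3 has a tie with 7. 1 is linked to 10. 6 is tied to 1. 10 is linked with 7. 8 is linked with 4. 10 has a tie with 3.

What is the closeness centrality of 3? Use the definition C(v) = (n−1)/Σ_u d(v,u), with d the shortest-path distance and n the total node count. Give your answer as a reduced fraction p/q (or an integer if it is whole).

Distances from 3: 1:2, 2:2, 4:1, 5:3, 6:2, 7:1, 8:2, 9:2, 10:1, 11:2. Sum = 18.
n = 11, so closeness = 10/18 = 5/9.

5/9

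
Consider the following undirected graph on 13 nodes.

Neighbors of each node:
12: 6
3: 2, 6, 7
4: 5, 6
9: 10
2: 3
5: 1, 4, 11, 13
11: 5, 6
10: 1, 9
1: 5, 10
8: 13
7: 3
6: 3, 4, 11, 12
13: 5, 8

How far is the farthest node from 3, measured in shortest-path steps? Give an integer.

Distances from 3: 1:4, 2:1, 4:2, 5:3, 6:1, 7:1, 8:5, 9:6, 10:5, 11:2, 12:2, 13:4.
The largest is 6 (to 9), so the eccentricity of 3 is 6.

6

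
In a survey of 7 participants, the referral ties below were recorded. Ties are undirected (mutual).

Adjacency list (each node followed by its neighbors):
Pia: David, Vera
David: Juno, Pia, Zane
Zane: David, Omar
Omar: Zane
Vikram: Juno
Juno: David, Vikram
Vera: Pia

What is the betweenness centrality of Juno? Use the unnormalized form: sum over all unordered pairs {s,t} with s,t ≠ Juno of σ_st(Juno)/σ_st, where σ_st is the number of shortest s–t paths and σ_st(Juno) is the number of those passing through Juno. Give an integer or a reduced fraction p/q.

5

Pairs whose geodesics pass through Juno — Pia–Vikram: 1; David–Vikram: 1; Omar–Vikram: 1; Zane–Vikram: 1; Vikram–Vera: 1.
All other pairs contribute 0.
Summing the contributions gives betweenness(Juno) = 5.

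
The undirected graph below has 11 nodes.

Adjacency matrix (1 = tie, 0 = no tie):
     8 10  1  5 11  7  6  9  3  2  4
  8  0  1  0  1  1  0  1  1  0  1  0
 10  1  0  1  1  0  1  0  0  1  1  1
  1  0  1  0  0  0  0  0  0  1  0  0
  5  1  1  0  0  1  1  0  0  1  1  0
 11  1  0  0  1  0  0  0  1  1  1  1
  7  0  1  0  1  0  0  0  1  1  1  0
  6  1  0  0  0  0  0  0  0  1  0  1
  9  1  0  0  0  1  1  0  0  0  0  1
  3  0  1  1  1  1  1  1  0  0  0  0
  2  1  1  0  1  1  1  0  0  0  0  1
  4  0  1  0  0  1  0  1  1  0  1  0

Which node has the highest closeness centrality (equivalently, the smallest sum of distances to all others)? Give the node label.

Farness (sum of distances to all others) for each node — 1:19, 2:14, 3:14, 4:15, 5:14, 6:17, 7:15, 8:14, 9:17, 10:13, 11:14.
The smallest farness is 13, for 10, so 10 has the highest closeness.

10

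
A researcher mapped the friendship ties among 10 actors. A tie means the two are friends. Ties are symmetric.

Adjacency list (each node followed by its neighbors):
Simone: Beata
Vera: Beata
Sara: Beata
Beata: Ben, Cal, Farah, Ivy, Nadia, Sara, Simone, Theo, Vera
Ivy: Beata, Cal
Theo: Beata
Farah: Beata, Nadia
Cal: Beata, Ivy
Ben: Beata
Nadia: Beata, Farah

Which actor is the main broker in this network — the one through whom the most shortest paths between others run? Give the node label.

Beata

Unnormalized betweenness of each node: Beata:34, Ben:0, Cal:0, Farah:0, Ivy:0, Nadia:0, Sara:0, Simone:0, Theo:0, Vera:0.
Beata has the largest value, 34, making it the main broker — the node through which the most shortest paths run.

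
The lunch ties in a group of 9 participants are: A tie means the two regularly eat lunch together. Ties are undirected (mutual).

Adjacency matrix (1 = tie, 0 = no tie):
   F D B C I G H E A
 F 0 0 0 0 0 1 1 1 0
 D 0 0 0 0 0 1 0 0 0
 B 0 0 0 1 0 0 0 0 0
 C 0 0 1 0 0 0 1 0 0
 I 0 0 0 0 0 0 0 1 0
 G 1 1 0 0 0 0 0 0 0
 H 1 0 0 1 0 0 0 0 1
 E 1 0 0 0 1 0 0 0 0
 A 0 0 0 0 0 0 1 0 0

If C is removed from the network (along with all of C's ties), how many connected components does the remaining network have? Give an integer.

Without C, the remaining ties split the others into: {A, D, E, F, G, H, I}; {B}.
That's 2 separate components.

2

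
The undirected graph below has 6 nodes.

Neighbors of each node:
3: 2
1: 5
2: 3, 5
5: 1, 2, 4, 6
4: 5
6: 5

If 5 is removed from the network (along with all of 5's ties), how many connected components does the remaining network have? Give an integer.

Without 5, the remaining ties split the others into: {2, 3}; {4}; {1}; {6}.
That's 4 separate components.

4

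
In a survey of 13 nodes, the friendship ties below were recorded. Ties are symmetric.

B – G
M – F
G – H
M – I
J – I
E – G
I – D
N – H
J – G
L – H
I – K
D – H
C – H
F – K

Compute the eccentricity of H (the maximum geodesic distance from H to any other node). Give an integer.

4

Distances from H: B:2, C:1, D:1, E:2, F:4, G:1, I:2, J:2, K:3, L:1, M:3, N:1.
The largest is 4 (to F), so the eccentricity of H is 4.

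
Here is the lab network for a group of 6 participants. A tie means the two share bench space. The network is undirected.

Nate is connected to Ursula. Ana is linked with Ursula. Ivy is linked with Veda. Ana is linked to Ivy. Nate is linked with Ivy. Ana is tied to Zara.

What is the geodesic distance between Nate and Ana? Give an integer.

One shortest route is Nate – Ursula – Ana, which uses 2 edges, and Nate and Ana are not directly tied, so nothing shorter exists. So d(Nate,Ana) = 2.

2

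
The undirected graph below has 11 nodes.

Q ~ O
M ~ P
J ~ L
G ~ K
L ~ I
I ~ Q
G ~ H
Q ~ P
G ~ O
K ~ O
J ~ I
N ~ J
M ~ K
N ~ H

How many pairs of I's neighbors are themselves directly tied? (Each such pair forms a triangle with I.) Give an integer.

1

I's neighbors: J, L, and Q.
Neighbor pairs that are themselves tied: I–J–L. Each forms one triangle with I, for 1 in total.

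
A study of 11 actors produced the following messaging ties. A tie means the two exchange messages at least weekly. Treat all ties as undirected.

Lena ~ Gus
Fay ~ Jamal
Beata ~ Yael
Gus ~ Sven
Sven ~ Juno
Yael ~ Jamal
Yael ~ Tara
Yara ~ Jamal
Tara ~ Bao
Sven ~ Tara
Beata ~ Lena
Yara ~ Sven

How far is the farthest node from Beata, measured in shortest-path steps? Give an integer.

Distances from Beata: Bao:3, Fay:3, Gus:2, Jamal:2, Juno:4, Lena:1, Sven:3, Tara:2, Yael:1, Yara:3.
The largest is 4 (to Juno), so the eccentricity of Beata is 4.

4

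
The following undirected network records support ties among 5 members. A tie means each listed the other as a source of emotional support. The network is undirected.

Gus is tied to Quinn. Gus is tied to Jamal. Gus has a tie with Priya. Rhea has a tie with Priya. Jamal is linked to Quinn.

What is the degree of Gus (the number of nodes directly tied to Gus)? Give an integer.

Gus is directly tied to Jamal, Priya, and Quinn. That is 3 neighbors, so the degree of Gus is 3.

3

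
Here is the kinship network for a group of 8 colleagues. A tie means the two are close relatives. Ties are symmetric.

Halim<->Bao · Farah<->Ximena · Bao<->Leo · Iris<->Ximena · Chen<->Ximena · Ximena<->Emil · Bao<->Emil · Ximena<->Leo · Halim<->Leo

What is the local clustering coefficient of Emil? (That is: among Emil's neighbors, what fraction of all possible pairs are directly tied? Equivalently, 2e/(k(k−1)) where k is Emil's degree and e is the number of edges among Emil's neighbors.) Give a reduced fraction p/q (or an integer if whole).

Emil's neighbors: Bao and Ximena (k = 2).
Possible neighbor pairs: C(2,2) = 1. Edges among them: none → e = 0.
Clustering(Emil) = 0/1.

0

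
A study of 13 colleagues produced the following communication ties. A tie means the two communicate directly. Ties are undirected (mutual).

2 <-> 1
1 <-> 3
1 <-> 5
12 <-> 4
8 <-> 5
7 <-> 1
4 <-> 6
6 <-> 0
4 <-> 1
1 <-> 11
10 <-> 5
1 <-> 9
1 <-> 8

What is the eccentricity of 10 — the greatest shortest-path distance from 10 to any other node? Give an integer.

5

Distances from 10: 0:5, 1:2, 2:3, 3:3, 4:3, 5:1, 6:4, 7:3, 8:2, 9:3, 11:3, 12:4.
The largest is 5 (to 0), so the eccentricity of 10 is 5.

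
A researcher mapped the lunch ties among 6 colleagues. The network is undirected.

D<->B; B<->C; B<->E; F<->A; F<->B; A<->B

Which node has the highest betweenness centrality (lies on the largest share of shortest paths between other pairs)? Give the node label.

Unnormalized betweenness of each node: A:0, B:9, C:0, D:0, E:0, F:0.
B has the largest value, 9, making it the main broker — the node through which the most shortest paths run.

B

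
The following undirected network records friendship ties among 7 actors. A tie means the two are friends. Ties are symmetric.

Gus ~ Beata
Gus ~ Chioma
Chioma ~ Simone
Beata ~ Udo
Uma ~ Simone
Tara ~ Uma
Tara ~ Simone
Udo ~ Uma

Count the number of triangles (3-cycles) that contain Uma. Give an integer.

1

Uma's neighbors: Simone, Tara, and Udo.
Neighbor pairs that are themselves tied: Uma–Simone–Tara. Each forms one triangle with Uma, for 1 in total.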